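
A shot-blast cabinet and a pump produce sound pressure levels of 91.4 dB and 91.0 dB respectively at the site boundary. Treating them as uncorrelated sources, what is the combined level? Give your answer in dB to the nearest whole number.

Incoherent sources combine by intensity addition: L_total = 10·log₁₀(Σ 10^(L_i/10)).
Σ 10^(L/10) = 10^(91.4/10) + 10^(91.0/10) = 2.639e+09.
L_total = 10·log₁₀(2.639e+09) = 94.21 dB.

94 dB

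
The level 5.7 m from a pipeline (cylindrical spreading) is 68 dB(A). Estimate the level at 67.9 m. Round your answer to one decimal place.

Cylindrical spreading from a line source gives a 10·log₁₀(r₂/r₁) drop.
L₂ = 68 − 10·log₁₀(67.9/5.7) = 68 − 10.760 = 57.24 dB(A).

57.2 dB(A)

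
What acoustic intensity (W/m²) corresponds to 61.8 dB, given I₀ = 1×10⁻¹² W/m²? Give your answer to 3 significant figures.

L = 10·log₁₀(I/I₀) ⇒ I = I₀·10^(L/10) = 10⁻¹² × 10^6.18.

1.51e-06 W/m²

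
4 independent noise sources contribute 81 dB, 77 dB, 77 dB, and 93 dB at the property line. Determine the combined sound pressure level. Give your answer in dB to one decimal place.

For uncorrelated sources the intensities add, so convert each level to linear form, sum, and take 10·log₁₀ of the total.
Σ 10^(L/10) = 10^(81/10) + 10^(77/10) + 10^(77/10) + 10^(93/10) = 2.221e+09.
L_total = 10·log₁₀(2.221e+09) = 93.47 dB.

93.5 dB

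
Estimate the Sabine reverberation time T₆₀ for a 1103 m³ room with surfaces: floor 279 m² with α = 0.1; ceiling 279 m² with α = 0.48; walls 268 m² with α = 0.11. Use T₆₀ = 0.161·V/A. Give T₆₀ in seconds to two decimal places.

A = Σ Sᵢαᵢ = 279·0.1 + 279·0.48 + 268·0.11 = 191.30 m².
T₆₀ = 0.161 × 1103 / 191.30 = 0.928 s.

0.93 s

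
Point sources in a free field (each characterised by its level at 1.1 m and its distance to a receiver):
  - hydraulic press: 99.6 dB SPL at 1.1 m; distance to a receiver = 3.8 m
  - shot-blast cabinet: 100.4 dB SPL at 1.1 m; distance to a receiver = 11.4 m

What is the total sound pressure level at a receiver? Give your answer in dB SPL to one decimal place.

89.4 dB SPL

First find each source's level at the receiver (point-source: −20·log₁₀(r/r_ref)), then combine on an intensity basis.
hydraulic press: 99.6 − 20·log₁₀(3.8/1.1) = 99.6 − 10.77 = 88.83 dB SPL.
shot-blast cabinet: 100.4 − 20·log₁₀(11.4/1.1) = 100.4 − 20.31 = 80.09 dB SPL.
Σ 10^(L/10) = 8.663e+08 → L_total = 10·log₁₀(8.663e+08) = 89.38 dB SPL.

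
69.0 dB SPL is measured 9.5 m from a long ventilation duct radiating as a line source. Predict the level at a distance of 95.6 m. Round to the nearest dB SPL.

For a line source, L₂ = L₁ − 10·log₁₀(r₂/r₁).
L₂ = 69.0 − 10·log₁₀(95.6/9.5) = 69.0 − 10.027 = 58.97 dB SPL.

59 dB SPL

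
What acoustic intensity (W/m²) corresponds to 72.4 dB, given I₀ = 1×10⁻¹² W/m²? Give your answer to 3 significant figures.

I/I₀ = 10^(72.4/10) = 1.738e+07, so I = 1.738e+07 × 10⁻¹² W/m².

1.74e-05 W/m²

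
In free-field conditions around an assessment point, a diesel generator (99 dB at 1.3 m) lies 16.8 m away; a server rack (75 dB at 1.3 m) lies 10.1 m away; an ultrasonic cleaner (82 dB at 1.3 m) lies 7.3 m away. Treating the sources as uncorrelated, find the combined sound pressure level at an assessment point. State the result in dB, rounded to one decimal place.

Propagate each source to the receiver with L = L_ref − 20·log₁₀(r/r_ref), then add intensities.
diesel generator: 99 − 20·log₁₀(16.8/1.3) = 99 − 22.23 = 76.77 dB.
server rack: 75 − 20·log₁₀(10.1/1.3) = 75 − 17.81 = 57.19 dB.
ultrasonic cleaner: 82 − 20·log₁₀(7.3/1.3) = 82 − 14.99 = 67.01 dB.
Σ 10^(L/10) = 5.311e+07 → L_total = 10·log₁₀(5.311e+07) = 77.25 dB.

77.3 dB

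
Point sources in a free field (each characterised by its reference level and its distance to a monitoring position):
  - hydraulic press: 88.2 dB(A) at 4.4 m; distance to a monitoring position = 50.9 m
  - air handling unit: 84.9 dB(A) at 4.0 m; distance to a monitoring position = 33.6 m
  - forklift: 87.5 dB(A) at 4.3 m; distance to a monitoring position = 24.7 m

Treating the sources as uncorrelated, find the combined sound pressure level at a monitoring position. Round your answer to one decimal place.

First find each source's level at the receiver (point-source: −20·log₁₀(r/r_ref)), then combine on an intensity basis.
hydraulic press: 88.2 − 20·log₁₀(50.9/4.4) = 88.2 − 21.27 = 66.93 dB(A).
air handling unit: 84.9 − 20·log₁₀(33.6/4.0) = 84.9 − 18.49 = 66.41 dB(A).
forklift: 87.5 − 20·log₁₀(24.7/4.3) = 87.5 − 15.18 = 72.32 dB(A).
Σ 10^(L/10) = 2.636e+07 → L_total = 10·log₁₀(2.636e+07) = 74.21 dB(A).

74.2 dB(A)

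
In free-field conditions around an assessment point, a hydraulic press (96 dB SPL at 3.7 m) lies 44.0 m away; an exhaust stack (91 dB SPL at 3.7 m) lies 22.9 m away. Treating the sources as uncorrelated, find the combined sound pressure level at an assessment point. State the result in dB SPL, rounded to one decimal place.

77.9 dB SPL

Apply inverse-square spreading to bring every level to the receiver, then sum 10^(L/10).
hydraulic press: 96 − 20·log₁₀(44.0/3.7) = 96 − 21.51 = 74.49 dB SPL.
exhaust stack: 91 − 20·log₁₀(22.9/3.7) = 91 − 15.83 = 75.17 dB SPL.
Σ 10^(L/10) = 6.102e+07 → L_total = 10·log₁₀(6.102e+07) = 77.85 dB SPL.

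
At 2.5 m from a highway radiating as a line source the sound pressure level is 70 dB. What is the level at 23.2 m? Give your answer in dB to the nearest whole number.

Cylindrical spreading from a line source gives a 10·log₁₀(r₂/r₁) drop.
L₂ = 70 − 10·log₁₀(23.2/2.5) = 70 − 9.675 = 60.32 dB.

60 dB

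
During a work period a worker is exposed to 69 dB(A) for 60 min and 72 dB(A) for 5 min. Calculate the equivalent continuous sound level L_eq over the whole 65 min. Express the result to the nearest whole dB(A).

The energy average is taken in the linear domain: L_eq = 10·log₁₀[(Σ tᵢ·10^(Lᵢ/10))/T], T = 65 min.
Σ tᵢ·10^(Lᵢ/10) = 60·10^(69/10) + 5·10^(72/10) = 5.558e+08.
L_eq = 10·log₁₀(5.558e+08/65) = 69.32 dB(A).

69 dB(A)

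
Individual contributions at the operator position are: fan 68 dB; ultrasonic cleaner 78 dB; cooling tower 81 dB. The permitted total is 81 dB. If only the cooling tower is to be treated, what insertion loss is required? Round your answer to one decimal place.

The untreated sources together contribute 10^(68/10) + 10^(78/10) = 6.941e+07, i.e. 78.41 dB.
To meet 81 dB overall, the treated cooling tower may contribute at most 10^(81/10) − 6.941e+07 = 5.649e+07, i.e. 77.52 dB.
So the cooling tower must be reduced from 81 to 77.52 dB: IL = 3.48 dB.

3.5 dB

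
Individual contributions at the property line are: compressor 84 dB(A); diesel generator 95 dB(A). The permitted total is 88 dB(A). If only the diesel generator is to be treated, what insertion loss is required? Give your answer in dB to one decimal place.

Everything except the diesel generator sums to 10^(84/10) = 2.512e+08 in linear terms, 84.00 dB(A).
To meet 88 dB(A) overall, the treated diesel generator may contribute at most 10^(88/10) − 2.512e+08 = 3.798e+08, i.e. 85.80 dB(A).
So the diesel generator must be reduced from 95 to 85.80 dB(A): IL = 9.20 dB.

9.2 dB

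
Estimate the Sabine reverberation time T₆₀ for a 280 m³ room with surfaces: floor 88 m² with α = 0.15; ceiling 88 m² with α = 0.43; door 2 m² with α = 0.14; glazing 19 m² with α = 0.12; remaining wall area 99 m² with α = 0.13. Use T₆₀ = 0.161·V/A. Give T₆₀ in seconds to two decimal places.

Total absorption A = 88·0.15 + 88·0.43 + 2·0.14 + 19·0.12 + 99·0.13 = 66.47 m² sabins.
T₆₀ = 0.161 × 280 / 66.47 = 0.678 s.

0.68 s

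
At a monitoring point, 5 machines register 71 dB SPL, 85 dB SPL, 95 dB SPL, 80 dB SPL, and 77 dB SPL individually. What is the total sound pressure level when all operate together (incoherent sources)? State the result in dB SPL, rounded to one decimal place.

95.6 dB SPL

For uncorrelated sources the intensities add, so convert each level to linear form, sum, and take 10·log₁₀ of the total.
Σ 10^(L/10) = 10^(71/10) + 10^(85/10) + 10^(95/10) + 10^(80/10) + 10^(77/10) = 3.641e+09.
L_total = 10·log₁₀(3.641e+09) = 95.61 dB SPL.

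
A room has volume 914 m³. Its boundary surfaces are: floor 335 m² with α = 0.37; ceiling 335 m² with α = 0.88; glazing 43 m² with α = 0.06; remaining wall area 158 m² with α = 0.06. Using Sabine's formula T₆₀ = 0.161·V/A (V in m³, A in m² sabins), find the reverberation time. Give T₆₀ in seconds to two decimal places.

A = Σ Sᵢαᵢ = 335·0.37 + 335·0.88 + 43·0.06 + 158·0.06 = 430.81 m².
T₆₀ = 0.161·V/A = 0.161·914/430.81 = 0.342 s.

0.34 s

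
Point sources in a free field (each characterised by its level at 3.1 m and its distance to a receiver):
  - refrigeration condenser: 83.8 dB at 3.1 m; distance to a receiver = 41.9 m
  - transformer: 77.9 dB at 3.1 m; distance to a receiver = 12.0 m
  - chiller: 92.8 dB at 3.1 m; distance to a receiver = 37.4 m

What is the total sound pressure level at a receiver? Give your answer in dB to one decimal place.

Propagate each source to the receiver with L = L_ref − 20·log₁₀(r/r_ref), then add intensities.
refrigeration condenser: 83.8 − 20·log₁₀(41.9/3.1) = 83.8 − 22.62 = 61.18 dB.
transformer: 77.9 − 20·log₁₀(12.0/3.1) = 77.9 − 11.76 = 66.14 dB.
chiller: 92.8 − 20·log₁₀(37.4/3.1) = 92.8 − 21.63 = 71.17 dB.
Σ 10^(L/10) = 1.852e+07 → L_total = 10·log₁₀(1.852e+07) = 72.68 dB.

72.7 dB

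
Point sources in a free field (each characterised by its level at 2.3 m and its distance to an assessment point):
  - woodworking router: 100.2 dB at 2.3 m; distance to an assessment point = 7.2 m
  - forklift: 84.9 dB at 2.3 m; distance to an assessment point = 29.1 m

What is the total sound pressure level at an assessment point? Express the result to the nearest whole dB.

Apply inverse-square spreading to bring every level to the receiver, then sum 10^(L/10).
woodworking router: 100.2 − 20·log₁₀(7.2/2.3) = 100.2 − 9.91 = 90.29 dB.
forklift: 84.9 − 20·log₁₀(29.1/2.3) = 84.9 − 22.04 = 62.86 dB.
Σ 10^(L/10) = 1.070e+09 → L_total = 10·log₁₀(1.070e+09) = 90.30 dB.

90 dB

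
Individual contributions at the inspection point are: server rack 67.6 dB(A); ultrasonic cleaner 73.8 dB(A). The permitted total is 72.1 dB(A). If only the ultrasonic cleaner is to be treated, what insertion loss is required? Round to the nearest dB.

4 dB

Everything except the ultrasonic cleaner sums to 10^(67.6/10) = 5.754e+06 in linear terms, 67.60 dB(A).
The limit corresponds to 10^(72.1/10) = 1.622e+07; subtracting the fixed part leaves 1.046e+07 for the ultrasonic cleaner, i.e. 70.20 dB(A).
Required insertion loss = 73.8 − 70.20 = 3.60 dB.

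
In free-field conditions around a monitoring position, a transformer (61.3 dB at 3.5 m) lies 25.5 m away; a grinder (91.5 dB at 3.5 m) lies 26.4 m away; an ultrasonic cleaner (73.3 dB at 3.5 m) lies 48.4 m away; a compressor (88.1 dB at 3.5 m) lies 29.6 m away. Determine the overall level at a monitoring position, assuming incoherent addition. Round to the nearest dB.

Apply inverse-square spreading to bring every level to the receiver, then sum 10^(L/10).
transformer: 61.3 − 20·log₁₀(25.5/3.5) = 61.3 − 17.25 = 44.05 dB.
grinder: 91.5 − 20·log₁₀(26.4/3.5) = 91.5 − 17.55 = 73.95 dB.
ultrasonic cleaner: 73.3 − 20·log₁₀(48.4/3.5) = 73.3 − 22.82 = 50.48 dB.
compressor: 88.1 − 20·log₁₀(29.6/3.5) = 88.1 − 18.54 = 69.56 dB.
Σ 10^(L/10) = 3.399e+07 → L_total = 10·log₁₀(3.399e+07) = 75.31 dB.

75 dB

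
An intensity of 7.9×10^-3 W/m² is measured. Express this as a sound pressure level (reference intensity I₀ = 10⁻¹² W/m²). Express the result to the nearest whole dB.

I/I₀ = 7.9×10^-3/10⁻¹² = 7.9×10^9, and L = 10·log₁₀(I/I₀).
L = 10·(0.8976 + 9) = 98.98 dB.

99 dB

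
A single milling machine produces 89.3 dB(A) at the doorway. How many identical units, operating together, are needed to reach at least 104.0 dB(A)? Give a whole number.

30

N identical sources give L₁ + 10·log₁₀ N, so require 10·log₁₀ N ≥ 104.0 − 89.3 = 14.7 dB.
N ≥ 10^(14.7/10) = 29.512, so N = 30.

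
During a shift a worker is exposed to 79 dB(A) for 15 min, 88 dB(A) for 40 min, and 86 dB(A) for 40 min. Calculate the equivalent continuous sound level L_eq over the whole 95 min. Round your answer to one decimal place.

The energy average is taken in the linear domain: L_eq = 10·log₁₀[(Σ tᵢ·10^(Lᵢ/10))/T], T = 95 min.
Σ tᵢ·10^(Lᵢ/10) = 15·10^(79/10) + 40·10^(88/10) + 40·10^(86/10) = 4.235e+10.
L_eq = 10·log₁₀(4.235e+10/95) = 86.49 dB(A).

86.5 dB(A)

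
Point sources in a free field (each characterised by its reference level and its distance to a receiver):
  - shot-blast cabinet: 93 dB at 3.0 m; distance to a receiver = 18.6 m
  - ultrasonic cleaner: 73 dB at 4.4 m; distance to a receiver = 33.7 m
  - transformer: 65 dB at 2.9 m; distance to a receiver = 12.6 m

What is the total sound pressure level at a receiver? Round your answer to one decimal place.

77.2 dB

First find each source's level at the receiver (point-source: −20·log₁₀(r/r_ref)), then combine on an intensity basis.
shot-blast cabinet: 93 − 20·log₁₀(18.6/3.0) = 93 − 15.85 = 77.15 dB.
ultrasonic cleaner: 73 − 20·log₁₀(33.7/4.4) = 73 − 17.68 = 55.32 dB.
transformer: 65 − 20·log₁₀(12.6/2.9) = 65 − 12.76 = 52.24 dB.
Σ 10^(L/10) = 5.241e+07 → L_total = 10·log₁₀(5.241e+07) = 77.19 dB.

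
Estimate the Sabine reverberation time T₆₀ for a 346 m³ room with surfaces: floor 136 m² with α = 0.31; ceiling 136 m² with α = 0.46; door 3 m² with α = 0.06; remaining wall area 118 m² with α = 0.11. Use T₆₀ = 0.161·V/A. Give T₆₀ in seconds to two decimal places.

0.47 s

Total absorption A = 136·0.31 + 136·0.46 + 3·0.06 + 118·0.11 = 117.88 m² sabins.
T₆₀ = 0.161 × 346 / 117.88 = 0.473 s.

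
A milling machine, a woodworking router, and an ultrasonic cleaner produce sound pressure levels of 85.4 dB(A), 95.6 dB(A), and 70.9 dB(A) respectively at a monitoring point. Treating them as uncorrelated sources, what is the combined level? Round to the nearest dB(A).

96 dB(A)

For uncorrelated sources the intensities add, so convert each level to linear form, sum, and take 10·log₁₀ of the total.
Σ 10^(L/10) = 10^(85.4/10) + 10^(95.6/10) + 10^(70.9/10) = 3.990e+09.
L_total = 10·log₁₀(3.990e+09) = 96.01 dB(A).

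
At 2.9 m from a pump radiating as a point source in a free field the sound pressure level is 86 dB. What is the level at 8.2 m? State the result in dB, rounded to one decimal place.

Point-source attenuation: ΔL = 20·log₁₀(r₂/r₁) = 20·log₁₀(8.2/2.9) = 9.028 dB.
L₂ = 86 − 20·log₁₀(8.2/2.9) = 86 − 9.028 = 76.97 dB.

77.0 dB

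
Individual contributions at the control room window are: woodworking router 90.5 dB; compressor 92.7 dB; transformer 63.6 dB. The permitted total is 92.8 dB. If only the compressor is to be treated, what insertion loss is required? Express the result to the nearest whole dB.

Fixed contribution from the other sources: Σ 10^(L/10) = 10^(90.5/10) + 10^(63.6/10) = 1.124e+09 (90.51 dB).
The limit corresponds to 10^(92.8/10) = 1.905e+09; subtracting the fixed part leaves 7.812e+08 for the compressor, i.e. 88.93 dB.
So the compressor must be reduced from 92.7 to 88.93 dB: IL = 3.77 dB.

4 dB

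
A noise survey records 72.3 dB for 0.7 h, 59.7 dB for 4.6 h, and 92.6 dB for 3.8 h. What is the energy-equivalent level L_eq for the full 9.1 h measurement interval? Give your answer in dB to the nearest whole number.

L_eq = 10·log₁₀[(1/T)·Σ tᵢ·10^(Lᵢ/10)] with T = 9.1 h.
Σ tᵢ·10^(Lᵢ/10) = 0.7·10^(72.3/10) + 4.6·10^(59.7/10) + 3.8·10^(92.6/10) = 6.931e+09.
L_eq = 10·log₁₀(6.931e+09/9.1) = 88.82 dB.

89 dB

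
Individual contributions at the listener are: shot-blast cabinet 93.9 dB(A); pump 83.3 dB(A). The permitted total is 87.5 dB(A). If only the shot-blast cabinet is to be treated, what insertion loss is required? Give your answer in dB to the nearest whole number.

The untreated sources together contribute 10^(83.3/10) = 2.138e+08, i.e. 83.30 dB(A).
To meet 87.5 dB(A) overall, the treated shot-blast cabinet may contribute at most 10^(87.5/10) − 2.138e+08 = 3.485e+08, i.e. 85.42 dB(A).
Required insertion loss = 93.9 − 85.42 = 8.48 dB.

8 dB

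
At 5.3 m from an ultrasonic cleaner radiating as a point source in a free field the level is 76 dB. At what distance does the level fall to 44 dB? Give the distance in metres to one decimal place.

Point-source spreading drops the level by 20·log₁₀(r₂/r₁); inverting, r₂/r₁ = 10^(ΔL/20).
r₂ = 5.3·10^((76−44)/20) = 5.3·10^(32.0/20) = 211.00 m.

211.0 m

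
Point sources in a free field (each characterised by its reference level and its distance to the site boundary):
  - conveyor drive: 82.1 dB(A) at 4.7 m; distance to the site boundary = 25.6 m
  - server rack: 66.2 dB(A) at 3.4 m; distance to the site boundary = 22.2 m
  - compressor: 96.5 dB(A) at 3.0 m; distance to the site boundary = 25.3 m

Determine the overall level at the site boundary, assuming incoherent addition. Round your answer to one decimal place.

78.3 dB(A)

Propagate each source to the receiver with L = L_ref − 20·log₁₀(r/r_ref), then add intensities.
conveyor drive: 82.1 − 20·log₁₀(25.6/4.7) = 82.1 − 14.72 = 67.38 dB(A).
server rack: 66.2 − 20·log₁₀(22.2/3.4) = 66.2 − 16.30 = 49.90 dB(A).
compressor: 96.5 − 20·log₁₀(25.3/3.0) = 96.5 − 18.52 = 77.98 dB(A).
Σ 10^(L/10) = 6.837e+07 → L_total = 10·log₁₀(6.837e+07) = 78.35 dB(A).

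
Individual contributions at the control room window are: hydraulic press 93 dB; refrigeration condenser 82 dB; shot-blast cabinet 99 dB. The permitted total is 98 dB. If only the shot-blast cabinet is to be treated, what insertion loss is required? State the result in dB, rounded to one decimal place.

2.8 dB

Everything except the shot-blast cabinet sums to 10^(93/10) + 10^(82/10) = 2.154e+09 in linear terms, 93.33 dB.
The limit corresponds to 10^(98/10) = 6.310e+09; subtracting the fixed part leaves 4.156e+09 for the shot-blast cabinet, i.e. 96.19 dB.
So the shot-blast cabinet must be reduced from 99 to 96.19 dB: IL = 2.81 dB.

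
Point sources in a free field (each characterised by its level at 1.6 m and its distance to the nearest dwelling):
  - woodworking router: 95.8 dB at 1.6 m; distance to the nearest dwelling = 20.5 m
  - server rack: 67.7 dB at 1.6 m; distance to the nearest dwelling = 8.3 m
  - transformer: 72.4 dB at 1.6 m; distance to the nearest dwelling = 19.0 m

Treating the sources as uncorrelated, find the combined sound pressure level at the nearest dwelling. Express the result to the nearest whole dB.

74 dB

Apply inverse-square spreading to bring every level to the receiver, then sum 10^(L/10).
woodworking router: 95.8 − 20·log₁₀(20.5/1.6) = 95.8 − 22.15 = 73.65 dB.
server rack: 67.7 − 20·log₁₀(8.3/1.6) = 67.7 − 14.30 = 53.40 dB.
transformer: 72.4 − 20·log₁₀(19.0/1.6) = 72.4 − 21.49 = 50.91 dB.
Σ 10^(L/10) = 2.350e+07 → L_total = 10·log₁₀(2.350e+07) = 73.71 dB.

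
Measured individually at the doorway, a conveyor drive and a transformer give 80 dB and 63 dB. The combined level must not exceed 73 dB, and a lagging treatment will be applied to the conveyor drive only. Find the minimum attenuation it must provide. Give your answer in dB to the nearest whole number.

7 dB

Everything except the conveyor drive sums to 10^(63/10) = 1.995e+06 in linear terms, 63.00 dB.
The limit corresponds to 10^(73/10) = 1.995e+07; subtracting the fixed part leaves 1.796e+07 for the conveyor drive, i.e. 72.54 dB.
Required insertion loss = 80 − 72.54 = 7.46 dB.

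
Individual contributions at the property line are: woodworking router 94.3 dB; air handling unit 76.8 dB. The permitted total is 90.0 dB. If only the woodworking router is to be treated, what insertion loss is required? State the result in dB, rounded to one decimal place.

Fixed contribution from the other source: Σ 10^(L/10) = 10^(76.8/10) = 4.786e+07 (76.80 dB).
The limit corresponds to 10^(90.0/10) = 1.000e+09; subtracting the fixed part leaves 9.521e+08 for the woodworking router, i.e. 89.79 dB.
So the woodworking router must be reduced from 94.3 to 89.79 dB: IL = 4.51 dB.

4.5 dB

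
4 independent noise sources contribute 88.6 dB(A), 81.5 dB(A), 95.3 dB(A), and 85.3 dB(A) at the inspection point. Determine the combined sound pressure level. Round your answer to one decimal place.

96.6 dB(A)

For uncorrelated sources the intensities add, so convert each level to linear form, sum, and take 10·log₁₀ of the total.
Σ 10^(L/10) = 10^(88.6/10) + 10^(81.5/10) + 10^(95.3/10) + 10^(85.3/10) = 4.593e+09.
L_total = 10·log₁₀(4.593e+09) = 96.62 dB(A).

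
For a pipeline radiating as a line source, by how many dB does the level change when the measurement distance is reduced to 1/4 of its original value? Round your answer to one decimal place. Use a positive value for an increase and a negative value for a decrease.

+6.0 dB

With cylindrical spreading the level changes by −10·log₁₀(r₂/r₁).
ΔL = −10·log₁₀(0.25) = +6.02 dB.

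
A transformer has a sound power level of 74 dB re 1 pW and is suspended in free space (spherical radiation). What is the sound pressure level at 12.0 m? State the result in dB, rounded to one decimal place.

41.4 dB

Free-field spherical radiation: L_p = L_w − 10·log₁₀(4π·r²), r = 12.0 m.
4π·r² = 1810 m², 10·log₁₀ of that is 32.576 dB.
L_p = 74 − 32.576 = 41.42 dB.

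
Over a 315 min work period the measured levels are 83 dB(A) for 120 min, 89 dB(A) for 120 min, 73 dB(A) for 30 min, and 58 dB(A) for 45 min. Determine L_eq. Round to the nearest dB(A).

86 dB(A)

The energy average is taken in the linear domain: L_eq = 10·log₁₀[(Σ tᵢ·10^(Lᵢ/10))/T], T = 315 min.
Σ tᵢ·10^(Lᵢ/10) = 120·10^(83/10) + 120·10^(89/10) + 30·10^(73/10) + 45·10^(58/10) = 1.199e+11.
L_eq = 10·log₁₀(1.199e+11/315) = 85.80 dB(A).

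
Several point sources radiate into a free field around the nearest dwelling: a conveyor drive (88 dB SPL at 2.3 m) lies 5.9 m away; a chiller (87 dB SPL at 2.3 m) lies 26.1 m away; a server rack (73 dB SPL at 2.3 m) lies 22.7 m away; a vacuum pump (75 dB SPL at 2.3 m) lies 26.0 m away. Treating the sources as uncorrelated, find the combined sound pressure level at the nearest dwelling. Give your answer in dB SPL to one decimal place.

First find each source's level at the receiver (point-source: −20·log₁₀(r/r_ref)), then combine on an intensity basis.
conveyor drive: 88 − 20·log₁₀(5.9/2.3) = 88 − 8.18 = 79.82 dB SPL.
chiller: 87 − 20·log₁₀(26.1/2.3) = 87 − 21.10 = 65.90 dB SPL.
server rack: 73 − 20·log₁₀(22.7/2.3) = 73 − 19.89 = 53.11 dB SPL.
vacuum pump: 75 − 20·log₁₀(26.0/2.3) = 75 − 21.06 = 53.94 dB SPL.
Σ 10^(L/10) = 1.002e+08 → L_total = 10·log₁₀(1.002e+08) = 80.01 dB SPL.

80.0 dB SPL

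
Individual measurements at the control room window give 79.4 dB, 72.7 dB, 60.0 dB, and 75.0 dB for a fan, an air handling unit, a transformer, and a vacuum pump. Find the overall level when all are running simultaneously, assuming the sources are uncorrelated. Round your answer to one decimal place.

Incoherent sources combine by intensity addition: L_total = 10·log₁₀(Σ 10^(L_i/10)).
Σ 10^(L/10) = 10^(79.4/10) + 10^(72.7/10) + 10^(60.0/10) + 10^(75.0/10) = 1.383e+08.
L_total = 10·log₁₀(1.383e+08) = 81.41 dB.

81.4 dB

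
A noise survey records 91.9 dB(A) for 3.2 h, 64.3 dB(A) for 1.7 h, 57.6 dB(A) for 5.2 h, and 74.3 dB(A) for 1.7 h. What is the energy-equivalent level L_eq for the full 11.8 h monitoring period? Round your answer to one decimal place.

The energy average is taken in the linear domain: L_eq = 10·log₁₀[(Σ tᵢ·10^(Lᵢ/10))/T], T = 11.8 h.
Σ tᵢ·10^(Lᵢ/10) = 3.2·10^(91.9/10) + 1.7·10^(64.3/10) + 5.2·10^(57.6/10) + 1.7·10^(74.3/10) = 5.010e+09.
L_eq = 10·log₁₀(5.010e+09/11.8) = 86.28 dB(A).

86.3 dB(A)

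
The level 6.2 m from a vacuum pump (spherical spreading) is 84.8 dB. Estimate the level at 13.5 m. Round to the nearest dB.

78 dB

Point-source attenuation: ΔL = 20·log₁₀(r₂/r₁) = 20·log₁₀(13.5/6.2) = 6.759 dB.
L₂ = 84.8 − 20·log₁₀(13.5/6.2) = 84.8 − 6.759 = 78.04 dB.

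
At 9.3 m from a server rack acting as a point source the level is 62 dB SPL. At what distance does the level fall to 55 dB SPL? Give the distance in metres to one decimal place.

The 7.0 dB drop corresponds to a distance ratio of 10^(7.0/20) for a point source.
r₂ = 9.3·10^((62−55)/20) = 9.3·10^(7.0/20) = 20.82 m.

20.8 m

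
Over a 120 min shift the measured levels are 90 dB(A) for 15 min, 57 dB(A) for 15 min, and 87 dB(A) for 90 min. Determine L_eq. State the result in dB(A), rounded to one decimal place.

87.0 dB(A)

L_eq = 10·log₁₀[(1/T)·Σ tᵢ·10^(Lᵢ/10)] with T = 120 min.
Σ tᵢ·10^(Lᵢ/10) = 15·10^(90/10) + 15·10^(57/10) + 90·10^(87/10) = 6.011e+10.
L_eq = 10·log₁₀(6.011e+10/120) = 87.00 dB(A).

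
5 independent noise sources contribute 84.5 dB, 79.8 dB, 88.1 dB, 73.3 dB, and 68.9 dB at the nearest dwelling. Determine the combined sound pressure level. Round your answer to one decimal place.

Incoherent sources combine by intensity addition: L_total = 10·log₁₀(Σ 10^(L_i/10)).
Σ 10^(L/10) = 10^(84.5/10) + 10^(79.8/10) + 10^(88.1/10) + 10^(73.3/10) + 10^(68.9/10) = 1.052e+09.
L_total = 10·log₁₀(1.052e+09) = 90.22 dB.

90.2 dB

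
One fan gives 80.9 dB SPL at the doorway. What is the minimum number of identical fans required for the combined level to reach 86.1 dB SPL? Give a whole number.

Need L₁ + 10·log₁₀ N ≥ 86.1, i.e. log₁₀ N ≥ 0.52.
N ≥ 10^(5.2/10) = 3.311, so N = 4.

4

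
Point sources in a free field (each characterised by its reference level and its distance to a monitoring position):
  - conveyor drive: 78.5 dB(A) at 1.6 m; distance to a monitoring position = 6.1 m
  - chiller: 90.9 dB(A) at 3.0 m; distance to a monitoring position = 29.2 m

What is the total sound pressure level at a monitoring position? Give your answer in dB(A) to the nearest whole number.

73 dB(A)

Apply inverse-square spreading to bring every level to the receiver, then sum 10^(L/10).
conveyor drive: 78.5 − 20·log₁₀(6.1/1.6) = 78.5 − 11.62 = 66.88 dB(A).
chiller: 90.9 − 20·log₁₀(29.2/3.0) = 90.9 − 19.77 = 71.13 dB(A).
Σ 10^(L/10) = 1.786e+07 → L_total = 10·log₁₀(1.786e+07) = 72.52 dB(A).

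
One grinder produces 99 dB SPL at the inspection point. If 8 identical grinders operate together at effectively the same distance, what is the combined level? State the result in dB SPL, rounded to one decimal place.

108.0 dB SPL

With 8 equal, uncorrelated contributions the intensity is 8× that of one unit, giving a rise of 10·log₁₀ 8.
L_total = 99 + 10·log₁₀(8) = 99 + 9.031 = 108.03 dB SPL.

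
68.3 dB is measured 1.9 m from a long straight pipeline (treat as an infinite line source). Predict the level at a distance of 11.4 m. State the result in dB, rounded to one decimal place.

60.5 dB

For a line source, L₂ = L₁ − 10·log₁₀(r₂/r₁).
L₂ = 68.3 − 10·log₁₀(11.4/1.9) = 68.3 − 7.782 = 60.52 dB.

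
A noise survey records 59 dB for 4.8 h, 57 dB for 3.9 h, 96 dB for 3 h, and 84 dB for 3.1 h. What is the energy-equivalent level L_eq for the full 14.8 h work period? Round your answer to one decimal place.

The energy average is taken in the linear domain: L_eq = 10·log₁₀[(Σ tᵢ·10^(Lᵢ/10))/T], T = 14.8 h.
Σ tᵢ·10^(Lᵢ/10) = 4.8·10^(59/10) + 3.9·10^(57/10) + 3·10^(96/10) + 3.1·10^(84/10) = 1.273e+10.
L_eq = 10·log₁₀(1.273e+10/14.8) = 89.34 dB.

89.3 dB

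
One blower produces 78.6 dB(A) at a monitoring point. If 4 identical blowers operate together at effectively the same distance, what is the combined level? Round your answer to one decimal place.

84.6 dB(A)

L_total = L₁ + 10·log₁₀ N for N identical incoherent sources.
L_total = 78.6 + 10·log₁₀(4) = 78.6 + 6.021 = 84.62 dB(A).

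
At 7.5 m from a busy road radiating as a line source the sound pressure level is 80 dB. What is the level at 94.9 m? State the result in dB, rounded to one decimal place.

69.0 dB

Cylindrical spreading from a line source gives a 10·log₁₀(r₂/r₁) drop.
L₂ = 80 − 10·log₁₀(94.9/7.5) = 80 − 11.022 = 68.98 dB.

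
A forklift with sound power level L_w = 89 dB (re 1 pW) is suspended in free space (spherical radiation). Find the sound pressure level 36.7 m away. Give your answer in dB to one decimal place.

46.7 dB

L_p = L_w − 10·log₁₀(4π·r²) with r = 36.7 m.
4π·r² = 1.693e+04 m², 10·log₁₀ of that is 42.285 dB.
L_p = 89 − 42.285 = 46.71 dB.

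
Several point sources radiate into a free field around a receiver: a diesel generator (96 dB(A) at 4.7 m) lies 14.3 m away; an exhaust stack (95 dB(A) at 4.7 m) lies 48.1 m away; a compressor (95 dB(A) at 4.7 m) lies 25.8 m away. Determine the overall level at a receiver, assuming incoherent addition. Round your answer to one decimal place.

Propagate each source to the receiver with L = L_ref − 20·log₁₀(r/r_ref), then add intensities.
diesel generator: 96 − 20·log₁₀(14.3/4.7) = 96 − 9.66 = 86.34 dB(A).
exhaust stack: 95 − 20·log₁₀(48.1/4.7) = 95 − 20.20 = 74.80 dB(A).
compressor: 95 − 20·log₁₀(25.8/4.7) = 95 − 14.79 = 80.21 dB(A).
Σ 10^(L/10) = 5.652e+08 → L_total = 10·log₁₀(5.652e+08) = 87.52 dB(A).

87.5 dB(A)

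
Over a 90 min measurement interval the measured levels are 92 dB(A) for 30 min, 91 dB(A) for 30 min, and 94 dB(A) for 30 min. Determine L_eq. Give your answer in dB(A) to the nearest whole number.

93 dB(A)

L_eq = 10·log₁₀[(1/T)·Σ tᵢ·10^(Lᵢ/10)] with T = 90 min.
Σ tᵢ·10^(Lᵢ/10) = 30·10^(92/10) + 30·10^(91/10) + 30·10^(94/10) = 1.607e+11.
L_eq = 10·log₁₀(1.607e+11/90) = 92.52 dB(A).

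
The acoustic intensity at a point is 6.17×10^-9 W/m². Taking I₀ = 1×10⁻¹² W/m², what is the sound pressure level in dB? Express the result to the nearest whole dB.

I/I₀ = 6.17×10^-9/10⁻¹² = 6.17×10^3, and L = 10·log₁₀(I/I₀).
L = 10·(0.7903 + 3) = 37.90 dB.

38 dB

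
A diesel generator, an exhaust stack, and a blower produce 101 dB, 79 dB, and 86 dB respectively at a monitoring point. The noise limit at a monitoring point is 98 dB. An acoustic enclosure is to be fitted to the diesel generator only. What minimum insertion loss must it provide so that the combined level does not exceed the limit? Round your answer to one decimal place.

Everything except the diesel generator sums to 10^(79/10) + 10^(86/10) = 4.775e+08 in linear terms, 86.79 dB.
To meet 98 dB overall, the treated diesel generator may contribute at most 10^(98/10) − 4.775e+08 = 5.832e+09, i.e. 97.66 dB.
Required insertion loss = 101 − 97.66 = 3.34 dB.

3.3 dB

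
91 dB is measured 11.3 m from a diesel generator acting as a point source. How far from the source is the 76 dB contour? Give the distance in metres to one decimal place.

For a point source L₁ − L₂ = 20·log₁₀(r₂/r₁), so r₂ = r₁·10^((L₁−L₂)/20).
r₂ = 11.3·10^((91−76)/20) = 11.3·10^(15.0/20) = 63.54 m.

63.5 m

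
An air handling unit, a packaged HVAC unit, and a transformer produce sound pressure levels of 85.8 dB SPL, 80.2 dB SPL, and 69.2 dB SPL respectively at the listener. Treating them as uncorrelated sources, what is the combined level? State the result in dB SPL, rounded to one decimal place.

For uncorrelated sources the intensities add, so convert each level to linear form, sum, and take 10·log₁₀ of the total.
Σ 10^(L/10) = 10^(85.8/10) + 10^(80.2/10) + 10^(69.2/10) = 4.932e+08.
L_total = 10·log₁₀(4.932e+08) = 86.93 dB SPL.

86.9 dB SPL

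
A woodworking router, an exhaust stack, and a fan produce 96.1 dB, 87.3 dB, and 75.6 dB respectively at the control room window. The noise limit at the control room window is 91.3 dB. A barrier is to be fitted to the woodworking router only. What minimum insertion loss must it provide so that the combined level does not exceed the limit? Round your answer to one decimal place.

The untreated sources together contribute 10^(87.3/10) + 10^(75.6/10) = 5.733e+08, i.e. 87.58 dB.
To meet 91.3 dB overall, the treated woodworking router may contribute at most 10^(91.3/10) − 5.733e+08 = 7.756e+08, i.e. 88.90 dB.
So the woodworking router must be reduced from 96.1 to 88.90 dB: IL = 7.20 dB.

7.2 dB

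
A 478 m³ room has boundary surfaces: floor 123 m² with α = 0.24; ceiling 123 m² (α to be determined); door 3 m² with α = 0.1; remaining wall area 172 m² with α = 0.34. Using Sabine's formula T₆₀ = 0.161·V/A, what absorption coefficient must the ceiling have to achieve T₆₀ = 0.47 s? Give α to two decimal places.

0.61

Required total absorption A = 0.161·478/0.47 = 163.74 m².
Absorption from the other surfaces = 123·0.24 + 3·0.1 + 172·0.34 = 88.30 m², so the ceiling must supply 75.44 m² over 123 m².
α = 75.44/123 = 0.613.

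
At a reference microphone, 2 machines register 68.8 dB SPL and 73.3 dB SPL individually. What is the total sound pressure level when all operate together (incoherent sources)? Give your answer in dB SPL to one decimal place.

Incoherent sources combine by intensity addition: L_total = 10·log₁₀(Σ 10^(L_i/10)).
Σ 10^(L/10) = 10^(68.8/10) + 10^(73.3/10) = 2.897e+07.
L_total = 10·log₁₀(2.897e+07) = 74.62 dB SPL.

74.6 dB SPL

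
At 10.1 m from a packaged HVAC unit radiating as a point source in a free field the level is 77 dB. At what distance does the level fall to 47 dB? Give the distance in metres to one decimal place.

Point-source spreading drops the level by 20·log₁₀(r₂/r₁); inverting, r₂/r₁ = 10^(ΔL/20).
r₂ = 10.1·10^((77−47)/20) = 10.1·10^(30.0/20) = 319.39 m.

319.4 m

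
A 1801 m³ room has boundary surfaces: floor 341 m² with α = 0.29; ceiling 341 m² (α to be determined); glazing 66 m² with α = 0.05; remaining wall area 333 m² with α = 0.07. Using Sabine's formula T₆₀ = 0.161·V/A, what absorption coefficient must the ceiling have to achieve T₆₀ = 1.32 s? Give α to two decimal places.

From T₆₀ = 0.161·V/A, the target T₆₀ = 1.32 s needs A = 0.161·1801/1.32 = 219.67 m².
Absorption from the other surfaces = 341·0.29 + 66·0.05 + 333·0.07 = 125.50 m², so the ceiling must supply 94.17 m² over 341 m².
α = 94.17/341 = 0.276.

0.28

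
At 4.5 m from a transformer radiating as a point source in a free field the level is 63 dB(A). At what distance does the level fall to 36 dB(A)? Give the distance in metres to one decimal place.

100.7 m

Point-source spreading drops the level by 20·log₁₀(r₂/r₁); inverting, r₂/r₁ = 10^(ΔL/20).
r₂ = 4.5·10^((63−36)/20) = 4.5·10^(27.0/20) = 100.74 m.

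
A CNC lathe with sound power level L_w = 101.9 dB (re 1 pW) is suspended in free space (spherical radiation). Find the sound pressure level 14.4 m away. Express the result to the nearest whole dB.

68 dB

Free-field spherical radiation: L_p = L_w − 10·log₁₀(4π·r²), r = 14.4 m.
4π·r² = 2606 m², 10·log₁₀ of that is 34.159 dB.
L_p = 101.9 − 34.159 = 67.74 dB.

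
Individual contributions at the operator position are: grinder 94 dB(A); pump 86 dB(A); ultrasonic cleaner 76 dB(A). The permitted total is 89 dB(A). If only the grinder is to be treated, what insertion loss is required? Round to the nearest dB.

The untreated sources together contribute 10^(86/10) + 10^(76/10) = 4.379e+08, i.e. 86.41 dB(A).
The limit corresponds to 10^(89/10) = 7.943e+08; subtracting the fixed part leaves 3.564e+08 for the grinder, i.e. 85.52 dB(A).
Required insertion loss = 94 − 85.52 = 8.48 dB.

8 dB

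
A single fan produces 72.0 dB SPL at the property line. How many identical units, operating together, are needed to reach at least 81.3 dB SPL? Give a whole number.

9

N identical sources give L₁ + 10·log₁₀ N, so require 10·log₁₀ N ≥ 81.3 − 72.0 = 9.3 dB.
N ≥ 10^(9.3/10) = 8.511, so N = 9.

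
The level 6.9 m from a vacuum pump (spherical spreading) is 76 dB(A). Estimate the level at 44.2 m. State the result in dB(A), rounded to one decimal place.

59.9 dB(A)

Spherical spreading from a point source gives a 20·log₁₀(r₂/r₁) drop.
L₂ = 76 − 20·log₁₀(44.2/6.9) = 76 − 16.131 = 59.87 dB(A).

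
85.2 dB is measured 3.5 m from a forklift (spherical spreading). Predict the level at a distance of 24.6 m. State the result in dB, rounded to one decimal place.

For a point source, L₂ = L₁ − 20·log₁₀(r₂/r₁).
L₂ = 85.2 − 20·log₁₀(24.6/3.5) = 85.2 − 16.937 = 68.26 dB.

68.3 dB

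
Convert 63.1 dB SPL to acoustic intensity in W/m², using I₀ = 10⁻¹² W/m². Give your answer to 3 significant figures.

I = I₀·10^(L/10) = 10⁻¹² × 10^(63.1/10) = 10^(-5.690).

2.04e-06 W/m²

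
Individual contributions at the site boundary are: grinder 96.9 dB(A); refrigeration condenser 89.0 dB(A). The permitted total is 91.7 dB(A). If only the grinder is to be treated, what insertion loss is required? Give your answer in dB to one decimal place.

8.5 dB

Fixed contribution from the other source: Σ 10^(L/10) = 10^(89.0/10) = 7.943e+08 (89.00 dB(A)).
To meet 91.7 dB(A) overall, the treated grinder may contribute at most 10^(91.7/10) − 7.943e+08 = 6.848e+08, i.e. 88.36 dB(A).
Required insertion loss = 96.9 − 88.36 = 8.54 dB.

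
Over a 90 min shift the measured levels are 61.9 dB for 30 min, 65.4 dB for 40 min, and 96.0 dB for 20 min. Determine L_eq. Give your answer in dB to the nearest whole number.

89 dB

L_eq = 10·log₁₀[(1/T)·Σ tᵢ·10^(Lᵢ/10)] with T = 90 min.
Σ tᵢ·10^(Lᵢ/10) = 30·10^(61.9/10) + 40·10^(65.4/10) + 20·10^(96.0/10) = 7.981e+10.
L_eq = 10·log₁₀(7.981e+10/90) = 89.48 dB.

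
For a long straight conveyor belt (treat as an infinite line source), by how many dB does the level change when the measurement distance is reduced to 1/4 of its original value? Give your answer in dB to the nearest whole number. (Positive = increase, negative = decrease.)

+6 dB

A line source loses 3 dB per doubling of distance; generally ΔL = −10·log₁₀(r₂/r₁).
ΔL = −10·log₁₀(0.25) = +6.02 dB.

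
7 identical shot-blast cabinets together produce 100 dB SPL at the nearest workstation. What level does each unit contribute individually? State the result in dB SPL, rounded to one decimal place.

91.5 dB SPL

For N identical incoherent sources L_total = L₁ + 10·log₁₀ N, so L₁ = 100 − 10·log₁₀(7) = 100 − 8.451.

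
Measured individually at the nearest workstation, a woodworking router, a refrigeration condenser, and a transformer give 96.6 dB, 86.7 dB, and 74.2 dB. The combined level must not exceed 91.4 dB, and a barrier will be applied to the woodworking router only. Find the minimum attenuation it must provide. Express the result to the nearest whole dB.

7 dB

The untreated sources together contribute 10^(86.7/10) + 10^(74.2/10) = 4.940e+08, i.e. 86.94 dB.
The limit corresponds to 10^(91.4/10) = 1.380e+09; subtracting the fixed part leaves 8.863e+08 for the woodworking router, i.e. 89.48 dB.
So the woodworking router must be reduced from 96.6 to 89.48 dB: IL = 7.12 dB.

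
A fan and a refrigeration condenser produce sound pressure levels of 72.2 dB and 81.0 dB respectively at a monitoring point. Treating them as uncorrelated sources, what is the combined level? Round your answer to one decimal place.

For uncorrelated sources the intensities add, so convert each level to linear form, sum, and take 10·log₁₀ of the total.
Σ 10^(L/10) = 10^(72.2/10) + 10^(81.0/10) = 1.425e+08.
L_total = 10·log₁₀(1.425e+08) = 81.54 dB.

81.5 dB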